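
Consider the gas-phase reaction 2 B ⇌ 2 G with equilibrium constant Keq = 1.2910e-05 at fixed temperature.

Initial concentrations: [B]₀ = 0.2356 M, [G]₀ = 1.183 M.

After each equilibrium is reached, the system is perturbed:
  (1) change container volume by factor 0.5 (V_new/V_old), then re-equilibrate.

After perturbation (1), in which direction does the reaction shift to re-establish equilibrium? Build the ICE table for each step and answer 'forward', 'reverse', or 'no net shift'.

Q₀ = 25.21 vs Keq = 1.2910e-05 ⇒ Q>K, reverse
Step 1:
                  B         G
  I          0.2356     1.183
  C           1.178    -1.178
  E           1.414  0.005079
  solve Keq expr → x = -0.589; check Q = 1.2910e-05
Then change container volume by factor 0.5 (V_new/V_old).
Step 2:
                  B         G
  I           2.827   0.01016
  C               0         0
  E           2.827   0.01016
  solve Keq expr → x = 0; check Q = 1.2910e-05

Direction: no net shift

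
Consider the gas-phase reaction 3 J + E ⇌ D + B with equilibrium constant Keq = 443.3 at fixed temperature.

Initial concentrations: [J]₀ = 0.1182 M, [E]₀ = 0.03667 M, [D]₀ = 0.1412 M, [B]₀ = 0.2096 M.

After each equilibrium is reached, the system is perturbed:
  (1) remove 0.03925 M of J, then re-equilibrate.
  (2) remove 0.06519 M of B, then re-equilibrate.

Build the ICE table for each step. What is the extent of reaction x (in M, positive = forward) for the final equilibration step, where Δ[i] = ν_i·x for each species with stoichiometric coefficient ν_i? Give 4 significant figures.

x = 0.003184 M

Q₀ = 488.7 vs Keq = 443.3 ⇒ Q>K, reverse
Step 1:
                   J          E          D          B
  init        0.1182    0.03667     0.1412     0.2096
  Δ         0.002563 8.5442e-04 -8.5442e-04 -8.5442e-04
  eq          0.1208    0.03752     0.1403     0.2087
  solve Keq expr → x = -8.5442e-04; check Q = 443.3
Then remove 0.03925 M of J.
Step 2:
                   J          E          D          B
  init       0.08151    0.03752     0.1403     0.2087
  Δ          0.02689   0.008962  -0.008962  -0.008962
  eq          0.1084    0.04649     0.1314     0.1998
  solve Keq expr → x = -0.008962; check Q = 443.3
Then remove 0.06519 M of B.
Step 3:
                   J          E          D          B
  init        0.1084    0.04649     0.1314     0.1346
  Δ        -0.009551  -0.003184   0.003184   0.003184
  eq         0.09885     0.0433     0.1346     0.1378
  solve Keq expr → x = 0.003184; check Q = 443.3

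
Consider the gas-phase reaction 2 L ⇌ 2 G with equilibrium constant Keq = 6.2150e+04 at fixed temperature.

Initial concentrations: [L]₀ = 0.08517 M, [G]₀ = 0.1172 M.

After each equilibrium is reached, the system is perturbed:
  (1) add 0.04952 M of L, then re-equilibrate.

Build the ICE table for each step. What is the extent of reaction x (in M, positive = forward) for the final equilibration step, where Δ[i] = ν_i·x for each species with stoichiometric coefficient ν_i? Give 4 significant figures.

x = 0.02466 M

Q₀ = 1.894 vs Keq = 6.2150e+04 ⇒ Q<K, forward
Step 1:
                   L          G
  I          0.08517     0.1172
  C         -0.08436    0.08436
  E       8.0851e-04     0.2016
  solve Keq expr → x = 0.04218; check Q = 6.2150e+04
Then add 0.04952 M of L.
Step 2:
                   L          G
  I          0.05033     0.2016
  C         -0.04932    0.04932
  E         0.001006     0.2509
  solve Keq expr → x = 0.02466; check Q = 6.2150e+04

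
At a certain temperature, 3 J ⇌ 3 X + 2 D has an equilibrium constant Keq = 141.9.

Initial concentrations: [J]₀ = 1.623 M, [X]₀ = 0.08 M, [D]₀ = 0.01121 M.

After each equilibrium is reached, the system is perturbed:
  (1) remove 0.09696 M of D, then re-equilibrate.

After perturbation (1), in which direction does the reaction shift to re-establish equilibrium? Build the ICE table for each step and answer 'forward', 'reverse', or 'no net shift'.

Q₀ = 1.5050e-08 vs Keq = 141.9 ⇒ Q<K, forward
Step 1:
                   J          X          D
  Initial      1.623       0.08    0.01121
  Change      -1.362      1.362     0.9078
  Equil       0.2613      1.442      0.919
  solve Keq expr → x = 0.4539; check Q = 141.9
Then remove 0.09696 M of D.
Step 2:
                   J          X          D
  Initial     0.2613      1.442     0.8221
  Change    -0.01439    0.01439   0.009595
  Equil       0.2469      1.456     0.8317
  solve Keq expr → x = 0.004797; check Q = 141.9

Direction: forward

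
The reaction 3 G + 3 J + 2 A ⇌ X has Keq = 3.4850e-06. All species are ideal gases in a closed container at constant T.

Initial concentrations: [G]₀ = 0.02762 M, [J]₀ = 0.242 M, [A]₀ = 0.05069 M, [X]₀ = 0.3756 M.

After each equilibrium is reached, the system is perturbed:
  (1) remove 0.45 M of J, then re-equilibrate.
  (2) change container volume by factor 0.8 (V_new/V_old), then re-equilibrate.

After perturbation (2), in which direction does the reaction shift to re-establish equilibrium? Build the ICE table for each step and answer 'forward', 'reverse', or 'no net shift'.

Q₀ = 4.8951e+08 vs Keq = 3.4850e-06 ⇒ Q>K, reverse
Step 1:
                    G           J           A           X
  I           0.02762       0.242     0.05069      0.3756
  C             1.127       1.127      0.7512     -0.3756
  E             1.154       1.369      0.8019  8.8404e-06
  solve Keq expr → x = -0.3756; check Q = 3.4850e-06
Then remove 0.45 M of J.
Step 2:
                    G           J           A           X
  I             1.154      0.9188      0.8019  8.8404e-06
  C        1.8499e-05  1.8499e-05  1.2333e-05 -6.1664e-06
  E             1.154      0.9188      0.8019  2.6740e-06
  solve Keq expr → x = -6.1664e-06; check Q = 3.4850e-06
Then change container volume by factor 0.8 (V_new/V_old).
Step 3:
                    G           J           A           X
  I             1.443       1.148       1.002  3.3425e-06
  C       -3.7776e-05 -3.7776e-05 -2.5184e-05  1.2592e-05
  E             1.443       1.148       1.002  1.5935e-05
  solve Keq expr → x = 1.2592e-05; check Q = 3.4850e-06

Direction: forward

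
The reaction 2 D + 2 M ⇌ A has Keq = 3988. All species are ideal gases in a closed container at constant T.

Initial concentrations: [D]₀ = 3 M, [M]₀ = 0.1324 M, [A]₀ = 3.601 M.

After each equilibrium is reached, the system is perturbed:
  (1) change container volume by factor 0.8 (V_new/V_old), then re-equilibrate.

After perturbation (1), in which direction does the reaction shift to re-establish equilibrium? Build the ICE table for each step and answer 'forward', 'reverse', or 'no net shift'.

Direction: forward

Q₀ = 22.82 vs Keq = 3988 ⇒ Q<K, forward
Step 1:
                  D         M         A
  Initial         3    0.1324     3.601
  Change    -0.1219   -0.1219   0.06094
  Equil       2.878   0.01053     3.662
  solve Keq expr → x = 0.06094; check Q = 3988
Then change container volume by factor 0.8 (V_new/V_old).
Step 2:
                  D         M         A
  Initial     3.598   0.01316     4.577
  Change  -0.003732 -0.003732  0.001866
  Equil       3.594  0.009429     4.579
  solve Keq expr → x = 0.001866; check Q = 3988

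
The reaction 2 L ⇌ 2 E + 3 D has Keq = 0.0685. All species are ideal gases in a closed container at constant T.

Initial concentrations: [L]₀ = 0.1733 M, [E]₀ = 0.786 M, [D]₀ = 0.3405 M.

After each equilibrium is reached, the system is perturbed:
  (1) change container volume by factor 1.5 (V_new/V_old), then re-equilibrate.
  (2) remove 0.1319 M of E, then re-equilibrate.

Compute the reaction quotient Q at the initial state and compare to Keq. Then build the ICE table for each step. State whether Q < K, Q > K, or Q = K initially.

Q₀ = 0.8121 vs Keq = 0.0685 ⇒ Q>K, reverse
Step 1:
                    L           E           D
  I            0.1733       0.786      0.3405
  C            0.0862     -0.0862     -0.1293
  E            0.2595      0.6998      0.2112
  solve Keq expr → x = -0.0431; check Q = 0.0685
Then change container volume by factor 1.5 (V_new/V_old).
Step 2:
                    L           E           D
  I             0.173      0.4665      0.1408
  C          -0.02714     0.02714     0.04071
  E            0.1459      0.4937      0.1815
  solve Keq expr → x = 0.01357; check Q = 0.0685
Then remove 0.1319 M of E.
Step 3:
                    L           E           D
  I            0.1459      0.3618      0.1815
  C          -0.01436     0.01436     0.02155
  E            0.1315      0.3761      0.2031
  solve Keq expr → x = 0.007182; check Q = 0.0685

Q₀ = 0.8121; Q > K (proceeds reverse)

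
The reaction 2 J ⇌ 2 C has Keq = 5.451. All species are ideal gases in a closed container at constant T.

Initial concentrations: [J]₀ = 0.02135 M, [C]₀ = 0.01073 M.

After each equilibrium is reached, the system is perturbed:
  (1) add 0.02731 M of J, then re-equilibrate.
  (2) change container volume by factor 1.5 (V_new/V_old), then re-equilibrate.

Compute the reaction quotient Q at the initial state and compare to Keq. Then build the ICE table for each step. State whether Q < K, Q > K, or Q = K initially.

Q₀ = 0.2526; Q < K (proceeds forward)

Q₀ = 0.2526 vs Keq = 5.451 ⇒ Q<K, forward
Step 1:
                  J         C
  I         0.02135   0.01073
  C        -0.01173   0.01173
  E         0.00962   0.02246
  solve Keq expr → x = 0.005865; check Q = 5.451
Then add 0.02731 M of J.
Step 2:
                  J         C
  I         0.03693   0.02246
  C        -0.01912   0.01912
  E         0.01781   0.04158
  solve Keq expr → x = 0.00956; check Q = 5.451
Then change container volume by factor 1.5 (V_new/V_old).
Step 3:
                  J         C
  I         0.01187   0.02772
  C               0         0
  E         0.01187   0.02772
  solve Keq expr → x = 0; check Q = 5.451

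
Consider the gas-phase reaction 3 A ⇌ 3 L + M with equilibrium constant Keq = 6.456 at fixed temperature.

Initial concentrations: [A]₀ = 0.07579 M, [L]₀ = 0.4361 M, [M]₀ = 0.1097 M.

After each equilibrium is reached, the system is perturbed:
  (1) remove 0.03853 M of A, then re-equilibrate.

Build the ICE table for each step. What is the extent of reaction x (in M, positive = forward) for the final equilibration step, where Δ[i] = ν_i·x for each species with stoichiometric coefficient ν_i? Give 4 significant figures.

x = -0.009455 M

Q₀ = 20.9 vs Keq = 6.456 ⇒ Q>K, reverse
Step 1:
                  A         L         M
  I         0.07579    0.4361    0.1097
  C         0.02658  -0.02658  -0.00886
  E          0.1024    0.4095    0.1008
  solve Keq expr → x = -0.00886; check Q = 6.456
Then remove 0.03853 M of A.
Step 2:
                  A         L         M
  I         0.06384    0.4095    0.1008
  C         0.02836  -0.02836 -0.009455
  E          0.0922    0.3812   0.09139
  solve Keq expr → x = -0.009455; check Q = 6.456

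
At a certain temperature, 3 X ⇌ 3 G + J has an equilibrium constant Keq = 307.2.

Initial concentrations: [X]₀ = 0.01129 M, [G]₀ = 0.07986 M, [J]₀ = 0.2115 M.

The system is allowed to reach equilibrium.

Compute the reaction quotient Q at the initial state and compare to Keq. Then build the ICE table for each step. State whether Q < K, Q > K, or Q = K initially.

Q₀ = 74.85; Q < K (proceeds forward)

Q₀ = 74.85 vs Keq = 307.2 ⇒ Q<K, forward
Step 1:
                    X           G           J
  init        0.01129     0.07986      0.2115
  Δ         -0.003881    0.003881    0.001294
  eq         0.007409     0.08374      0.2128
  solve Keq expr → x = 0.001294; check Q = 307.2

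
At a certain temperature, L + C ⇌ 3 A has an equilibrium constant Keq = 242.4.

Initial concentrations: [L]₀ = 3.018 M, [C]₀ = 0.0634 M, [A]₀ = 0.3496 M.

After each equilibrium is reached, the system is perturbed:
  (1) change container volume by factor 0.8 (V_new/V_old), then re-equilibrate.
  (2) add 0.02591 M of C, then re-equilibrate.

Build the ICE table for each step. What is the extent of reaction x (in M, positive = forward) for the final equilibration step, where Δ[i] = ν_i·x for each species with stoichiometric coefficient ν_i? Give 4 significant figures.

x = 0.02578 M

Q₀ = 0.2233 vs Keq = 242.4 ⇒ Q<K, forward
Step 1:
                   L          C          A
  I            3.018     0.0634     0.3496
  C         -0.06318   -0.06318     0.1895
  E            2.955 2.1880e-04     0.5391
  solve Keq expr → x = 0.06318; check Q = 242.4
Then change container volume by factor 0.8 (V_new/V_old).
Step 2:
                   L          C          A
  I            3.694 2.7350e-04     0.6739
  C       6.8058e-05 6.8058e-05 -2.0418e-04
  E            3.694 3.4156e-04     0.6737
  solve Keq expr → x = -6.8058e-05; check Q = 242.4
Then add 0.02591 M of C.
Step 3:
                   L          C          A
  I            3.694    0.02625     0.6737
  C         -0.02578   -0.02578    0.07733
  E            3.668 4.7650e-04     0.7511
  solve Keq expr → x = 0.02578; check Q = 242.4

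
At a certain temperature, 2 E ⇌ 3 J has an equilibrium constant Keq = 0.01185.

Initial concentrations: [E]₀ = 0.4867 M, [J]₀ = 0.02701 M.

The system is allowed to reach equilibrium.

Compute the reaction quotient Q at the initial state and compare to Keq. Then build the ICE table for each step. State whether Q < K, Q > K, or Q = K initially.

Q₀ = 8.3186e-05; Q < K (proceeds forward)

Q₀ = 8.3186e-05 vs Keq = 0.01185 ⇒ Q<K, forward
Step 1:
                   E          J
  init        0.4867    0.02701
  Δ         -0.06717     0.1008
  eq          0.4195     0.1278
  solve Keq expr → x = 0.03359; check Q = 0.01185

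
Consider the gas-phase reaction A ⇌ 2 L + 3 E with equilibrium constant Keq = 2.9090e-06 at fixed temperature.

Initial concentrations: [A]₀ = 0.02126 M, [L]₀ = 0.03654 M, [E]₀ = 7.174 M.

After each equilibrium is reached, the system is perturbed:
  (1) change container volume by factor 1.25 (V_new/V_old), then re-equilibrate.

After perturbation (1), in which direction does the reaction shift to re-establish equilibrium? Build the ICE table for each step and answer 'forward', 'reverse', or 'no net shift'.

Direction: forward

Q₀ = 23.19 vs Keq = 2.9090e-06 ⇒ Q>K, reverse
Step 1:
                    A           L           E
  I           0.02126     0.03654       7.174
  C           0.01826    -0.03652    -0.05478
  E           0.03952  1.7850e-05       7.119
  solve Keq expr → x = -0.01826; check Q = 2.9090e-06
Then change container volume by factor 1.25 (V_new/V_old).
Step 2:
                    A           L           E
  I           0.03162  1.4280e-05       5.695
  C       -4.0155e-06  8.0310e-06  1.2047e-05
  E           0.03161  2.2311e-05       5.695
  solve Keq expr → x = 4.0155e-06; check Q = 2.9090e-06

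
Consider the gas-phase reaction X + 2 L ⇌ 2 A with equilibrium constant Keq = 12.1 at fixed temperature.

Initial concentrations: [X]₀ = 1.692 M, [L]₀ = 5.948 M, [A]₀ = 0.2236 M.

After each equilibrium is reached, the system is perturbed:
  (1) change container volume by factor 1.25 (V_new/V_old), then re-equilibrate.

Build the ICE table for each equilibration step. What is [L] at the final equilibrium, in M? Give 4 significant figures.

[L]_eq = 2.277 M

Q₀ = 8.3522e-04 vs Keq = 12.1 ⇒ Q<K, forward
Step 1:
                  X         L         A
  init        1.692     5.948    0.2236
  Δ          -1.573    -3.145     3.145
  eq         0.1194     2.803     3.369
  solve Keq expr → x = 1.573; check Q = 12.1
Then change container volume by factor 1.25 (V_new/V_old).
Step 2:
                  X         L         A
  init      0.09552     2.242     2.695
  Δ         0.01732   0.03463  -0.03463
  eq         0.1128     2.277      2.66
  solve Keq expr → x = -0.01732; check Q = 12.1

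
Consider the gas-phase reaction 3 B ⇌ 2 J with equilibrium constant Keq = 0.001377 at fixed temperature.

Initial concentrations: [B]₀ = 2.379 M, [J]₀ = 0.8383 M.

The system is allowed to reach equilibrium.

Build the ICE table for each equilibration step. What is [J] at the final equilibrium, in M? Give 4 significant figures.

Q₀ = 0.05219 vs Keq = 0.001377 ⇒ Q>K, reverse
Step 1:
                   B          J
  Initial      2.379     0.8383
  Change      0.9234    -0.6156
  Equil        3.302     0.2227
  solve Keq expr → x = -0.3078; check Q = 0.001377

[J]_eq = 0.2227 M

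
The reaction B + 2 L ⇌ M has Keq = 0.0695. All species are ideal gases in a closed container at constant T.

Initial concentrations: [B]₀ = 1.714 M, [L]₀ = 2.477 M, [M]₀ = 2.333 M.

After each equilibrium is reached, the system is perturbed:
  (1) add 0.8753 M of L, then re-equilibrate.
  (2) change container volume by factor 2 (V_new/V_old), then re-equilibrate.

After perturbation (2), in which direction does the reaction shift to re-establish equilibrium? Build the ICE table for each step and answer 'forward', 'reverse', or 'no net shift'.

Q₀ = 0.2218 vs Keq = 0.0695 ⇒ Q>K, reverse
Step 1:
                  B         L         M
  Initial     1.714     2.477     2.333
  Change     0.4931    0.9863   -0.4931
  Equil       2.207     3.463      1.84
  solve Keq expr → x = -0.4931; check Q = 0.0695
Then add 0.8753 M of L.
Step 2:
                  B         L         M
  Initial     2.207     4.339      1.84
  Change    -0.2293   -0.4587    0.2293
  Equil       1.978      3.88     2.069
  solve Keq expr → x = 0.2293; check Q = 0.0695
Then change container volume by factor 2 (V_new/V_old).
Step 3:
                  B         L         M
  Initial    0.9889      1.94     1.035
  Change     0.3645    0.7291   -0.3645
  Equil       1.353     2.669    0.6701
  solve Keq expr → x = -0.3645; check Q = 0.0695

Direction: reverse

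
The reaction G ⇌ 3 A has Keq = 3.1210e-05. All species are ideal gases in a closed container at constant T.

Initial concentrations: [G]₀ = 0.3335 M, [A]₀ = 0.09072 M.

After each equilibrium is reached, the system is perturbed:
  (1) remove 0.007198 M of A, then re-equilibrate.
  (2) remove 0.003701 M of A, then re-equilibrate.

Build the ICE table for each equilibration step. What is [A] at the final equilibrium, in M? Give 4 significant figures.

[A]_eq = 0.02224 M

Q₀ = 0.002239 vs Keq = 3.1210e-05 ⇒ Q>K, reverse
Step 1:
                   G          A
  init        0.3335    0.09072
  Δ           0.0228    -0.0684
  eq          0.3563    0.02232
  solve Keq expr → x = -0.0228; check Q = 3.1210e-05
Then remove 0.007198 M of A.
Step 2:
                   G          A
  init        0.3563    0.01512
  Δ        -0.002383   0.007148
  eq          0.3539    0.02227
  solve Keq expr → x = 0.002383; check Q = 3.1210e-05
Then remove 0.003701 M of A.
Step 3:
                   G          A
  init        0.3539    0.01857
  Δ        -0.001225   0.003675
  eq          0.3527    0.02224
  solve Keq expr → x = 0.001225; check Q = 3.1210e-05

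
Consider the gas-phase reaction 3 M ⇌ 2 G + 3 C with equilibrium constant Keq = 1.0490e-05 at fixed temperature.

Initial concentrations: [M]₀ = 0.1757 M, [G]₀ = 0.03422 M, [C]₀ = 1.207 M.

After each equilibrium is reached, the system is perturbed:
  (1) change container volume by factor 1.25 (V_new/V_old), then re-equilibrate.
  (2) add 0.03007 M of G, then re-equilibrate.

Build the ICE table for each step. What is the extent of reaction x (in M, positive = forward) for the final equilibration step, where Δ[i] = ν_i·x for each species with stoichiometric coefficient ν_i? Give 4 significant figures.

x = -0.01496 M

Q₀ = 0.3796 vs Keq = 1.0490e-05 ⇒ Q>K, reverse
Step 1:
                  M         G         C
  I          0.1757   0.03422     1.207
  C         0.05091  -0.03394  -0.05091
  E          0.2266 2.8107e-04     1.156
  solve Keq expr → x = -0.01697; check Q = 1.0490e-05
Then change container volume by factor 1.25 (V_new/V_old).
Step 2:
                  M         G         C
  I          0.1813 2.2486e-04    0.9249
  C       -8.3971e-05 5.5980e-05 8.3971e-05
  E          0.1812 2.8084e-04     0.925
  solve Keq expr → x = 2.7990e-05; check Q = 1.0490e-05
Then add 0.03007 M of G.
Step 3:
                  M         G         C
  I          0.1812   0.03035     0.925
  C         0.04489  -0.02993  -0.04489
  E          0.2261 4.2175e-04    0.8801
  solve Keq expr → x = -0.01496; check Q = 1.0490e-05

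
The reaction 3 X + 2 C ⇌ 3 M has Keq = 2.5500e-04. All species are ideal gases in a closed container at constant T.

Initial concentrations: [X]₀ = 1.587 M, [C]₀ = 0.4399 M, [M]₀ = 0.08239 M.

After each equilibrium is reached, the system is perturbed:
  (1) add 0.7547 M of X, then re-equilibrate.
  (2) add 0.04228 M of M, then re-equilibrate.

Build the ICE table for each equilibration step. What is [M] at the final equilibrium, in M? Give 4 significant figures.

Q₀ = 7.2308e-04 vs Keq = 2.5500e-04 ⇒ Q>K, reverse
Step 1:
                   X          C          M
  init         1.587     0.4399    0.08239
  Δ          0.02206    0.01471   -0.02206
  eq           1.609     0.4546    0.06033
  solve Keq expr → x = -0.007354; check Q = 2.5500e-04
Then add 0.7547 M of X.
Step 2:
                   X          C          M
  init         2.364     0.4546    0.06033
  Δ         -0.02518   -0.01679    0.02518
  eq           2.339     0.4378    0.08551
  solve Keq expr → x = 0.008393; check Q = 2.5500e-04
Then add 0.04228 M of M.
Step 3:
                   X          C          M
  init         2.339     0.4378     0.1278
  Δ          0.03762    0.02508   -0.03762
  eq           2.376     0.4629    0.09017
  solve Keq expr → x = -0.01254; check Q = 2.5500e-04

[M]_eq = 0.09017 M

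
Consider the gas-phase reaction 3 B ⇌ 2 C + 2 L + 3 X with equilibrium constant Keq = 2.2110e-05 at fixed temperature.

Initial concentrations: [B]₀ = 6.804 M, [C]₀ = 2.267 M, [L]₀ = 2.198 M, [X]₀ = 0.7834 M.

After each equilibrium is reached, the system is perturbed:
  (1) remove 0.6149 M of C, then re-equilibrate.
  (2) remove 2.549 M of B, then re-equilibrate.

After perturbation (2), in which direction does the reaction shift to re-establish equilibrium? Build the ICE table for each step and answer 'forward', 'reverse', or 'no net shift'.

Direction: reverse

Q₀ = 0.0379 vs Keq = 2.2110e-05 ⇒ Q>K, reverse
Step 1:
                   B          C          L          X
  init         6.804      2.267      2.198     0.7834
  Δ           0.6856    -0.4571    -0.4571    -0.6856
  eq            7.49       1.81      1.741     0.0978
  solve Keq expr → x = -0.2285; check Q = 2.2110e-05
Then remove 0.6149 M of C.
Step 2:
                   B          C          L          X
  init          7.49      1.195      1.741     0.0978
  Δ         -0.02844    0.01896    0.01896    0.02844
  eq           7.461      1.214       1.76     0.1262
  solve Keq expr → x = 0.009479; check Q = 2.2110e-05
Then remove 2.549 M of B.
Step 3:
                   B          C          L          X
  init         4.912      1.214       1.76     0.1262
  Δ          0.04031   -0.02687   -0.02687   -0.04031
  eq           4.952      1.187      1.733    0.08593
  solve Keq expr → x = -0.01344; check Q = 2.2110e-05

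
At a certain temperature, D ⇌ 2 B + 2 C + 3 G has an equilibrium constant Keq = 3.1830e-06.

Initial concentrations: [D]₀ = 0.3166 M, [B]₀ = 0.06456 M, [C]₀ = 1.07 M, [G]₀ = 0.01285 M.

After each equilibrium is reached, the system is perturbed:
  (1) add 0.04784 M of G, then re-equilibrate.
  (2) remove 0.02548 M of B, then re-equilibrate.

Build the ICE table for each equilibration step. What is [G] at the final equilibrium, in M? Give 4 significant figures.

Q₀ = 3.1981e-08 vs Keq = 3.1830e-06 ⇒ Q<K, forward
Step 1:
                    D           B           C           G
  Initial      0.3166     0.06456        1.07     0.01285
  Change     -0.01149     0.02299     0.02299     0.03448
  Equil        0.3051     0.08755       1.093     0.04733
  solve Keq expr → x = 0.01149; check Q = 3.1830e-06
Then add 0.04784 M of G.
Step 2:
                    D           B           C           G
  Initial      0.3051     0.08755       1.093     0.09517
  Change      0.01176    -0.02351    -0.02351    -0.03527
  Equil        0.3169     0.06404       1.069     0.05991
  solve Keq expr → x = -0.01176; check Q = 3.1830e-06
Then remove 0.02548 M of B.
Step 3:
                    D           B           C           G
  Initial      0.3169     0.03856       1.069     0.05991
  Change    -0.004287    0.008574    0.008574     0.01286
  Equil        0.3126     0.04713       1.078     0.07277
  solve Keq expr → x = 0.004287; check Q = 3.1830e-06

[G]_eq = 0.07277 M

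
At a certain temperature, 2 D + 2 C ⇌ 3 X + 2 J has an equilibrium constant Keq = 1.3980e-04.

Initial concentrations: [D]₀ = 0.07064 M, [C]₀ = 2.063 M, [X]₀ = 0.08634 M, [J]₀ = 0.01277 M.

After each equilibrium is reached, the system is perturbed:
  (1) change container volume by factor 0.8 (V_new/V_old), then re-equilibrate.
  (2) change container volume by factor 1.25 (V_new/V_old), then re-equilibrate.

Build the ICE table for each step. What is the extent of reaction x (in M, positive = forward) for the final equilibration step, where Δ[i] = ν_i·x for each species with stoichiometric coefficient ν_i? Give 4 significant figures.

Q₀ = 4.9422e-06 vs Keq = 1.3980e-04 ⇒ Q<K, forward
Step 1:
                    D           C           X           J
  Initial     0.07064       2.063     0.08634     0.01277
  Change     -0.01913    -0.01913      0.0287     0.01913
  Equil       0.05151       2.044       0.115      0.0319
  solve Keq expr → x = 0.009566; check Q = 1.3980e-04
Then change container volume by factor 0.8 (V_new/V_old).
Step 2:
                    D           C           X           J
  Initial     0.06438       2.555      0.1438     0.03988
  Change      0.00195     0.00195   -0.002925    -0.00195
  Equil       0.06634       2.557      0.1409     0.03793
  solve Keq expr → x = -9.7509e-04; check Q = 1.3980e-04
Then change container volume by factor 1.25 (V_new/V_old).
Step 3:
                    D           C           X           J
  Initial     0.05307       2.045      0.1127     0.03034
  Change     -0.00156    -0.00156     0.00234     0.00156
  Equil       0.05151       2.044       0.115      0.0319
  solve Keq expr → x = 7.8007e-04; check Q = 1.3980e-04

x = 7.8007e-04 M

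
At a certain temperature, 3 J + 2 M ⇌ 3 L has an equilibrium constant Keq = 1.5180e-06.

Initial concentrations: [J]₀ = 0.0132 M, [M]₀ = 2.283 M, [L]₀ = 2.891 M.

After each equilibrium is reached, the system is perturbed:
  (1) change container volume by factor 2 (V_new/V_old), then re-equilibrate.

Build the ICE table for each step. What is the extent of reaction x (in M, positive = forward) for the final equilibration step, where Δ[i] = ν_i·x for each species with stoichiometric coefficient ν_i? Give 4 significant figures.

x = -0.005043 M

Q₀ = 2.0156e+06 vs Keq = 1.5180e-06 ⇒ Q>K, reverse
Step 1:
                    J           M           L
  I            0.0132       2.283       2.891
  C             2.807       1.871      -2.807
  E              2.82       4.154     0.08377
  solve Keq expr → x = -0.9357; check Q = 1.5180e-06
Then change container volume by factor 2 (V_new/V_old).
Step 2:
                    J           M           L
  I              1.41       2.077     0.04188
  C           0.01513     0.01009    -0.01513
  E             1.425       2.087     0.02675
  solve Keq expr → x = -0.005043; check Q = 1.5180e-06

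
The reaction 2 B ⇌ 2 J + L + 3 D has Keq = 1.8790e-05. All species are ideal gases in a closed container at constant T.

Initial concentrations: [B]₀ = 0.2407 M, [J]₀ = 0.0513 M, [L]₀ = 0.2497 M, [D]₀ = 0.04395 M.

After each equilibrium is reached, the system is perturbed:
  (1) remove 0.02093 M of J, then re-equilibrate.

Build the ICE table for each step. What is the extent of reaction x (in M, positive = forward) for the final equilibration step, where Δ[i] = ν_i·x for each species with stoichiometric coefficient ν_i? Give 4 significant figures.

x = 0.003284 M

Q₀ = 9.6289e-07 vs Keq = 1.8790e-05 ⇒ Q<K, forward
Step 1:
                   B          J          L          D
  init        0.2407     0.0513     0.2497    0.04395
  Δ         -0.02563    0.02563    0.01282    0.03845
  eq          0.2151    0.07693     0.2625     0.0824
  solve Keq expr → x = 0.01282; check Q = 1.8790e-05
Then remove 0.02093 M of J.
Step 2:
                   B          J          L          D
  init        0.2151      0.056     0.2625     0.0824
  Δ        -0.006568   0.006568   0.003284   0.009852
  eq          0.2085    0.06257     0.2658    0.09225
  solve Keq expr → x = 0.003284; check Q = 1.8790e-05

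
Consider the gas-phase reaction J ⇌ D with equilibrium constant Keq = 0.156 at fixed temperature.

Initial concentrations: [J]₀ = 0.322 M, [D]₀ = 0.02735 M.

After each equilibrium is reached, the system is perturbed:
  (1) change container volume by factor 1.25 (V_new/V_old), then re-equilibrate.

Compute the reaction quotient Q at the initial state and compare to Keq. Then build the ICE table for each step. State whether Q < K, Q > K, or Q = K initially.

Q₀ = 0.08494; Q < K (proceeds forward)

Q₀ = 0.08494 vs Keq = 0.156 ⇒ Q<K, forward
Step 1:
                   J          D
  Initial      0.322    0.02735
  Change    -0.01979    0.01979
  Equil       0.3022    0.04714
  solve Keq expr → x = 0.01979; check Q = 0.156
Then change container volume by factor 1.25 (V_new/V_old).
Step 2:
                   J          D
  Initial     0.2418    0.03772
  Change           0          0
  Equil       0.2418    0.03772
  solve Keq expr → x = 0; check Q = 0.156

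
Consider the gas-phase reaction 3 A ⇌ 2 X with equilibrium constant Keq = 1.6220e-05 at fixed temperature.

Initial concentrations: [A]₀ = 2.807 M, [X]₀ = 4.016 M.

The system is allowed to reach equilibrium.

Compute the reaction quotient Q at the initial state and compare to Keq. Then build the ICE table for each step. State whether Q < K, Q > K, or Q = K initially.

Q₀ = 0.7292 vs Keq = 1.6220e-05 ⇒ Q>K, reverse
Step 1:
                   A          X
  Initial      2.807      4.016
  Change        5.87     -3.913
  Equil        8.677     0.1029
  solve Keq expr → x = -1.957; check Q = 1.6220e-05

Q₀ = 0.7292; Q > K (proceeds reverse)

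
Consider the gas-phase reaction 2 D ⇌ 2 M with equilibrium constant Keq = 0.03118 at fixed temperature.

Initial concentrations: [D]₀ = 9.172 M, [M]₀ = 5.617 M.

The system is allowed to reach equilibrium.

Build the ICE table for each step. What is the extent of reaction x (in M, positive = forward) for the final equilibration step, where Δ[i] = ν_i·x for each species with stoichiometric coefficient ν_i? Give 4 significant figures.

x = -1.699 M

Q₀ = 0.375 vs Keq = 0.03118 ⇒ Q>K, reverse
Step 1:
                   D          M
  init         9.172      5.617
  Δ            3.397     -3.397
  eq           12.57       2.22
  solve Keq expr → x = -1.699; check Q = 0.03118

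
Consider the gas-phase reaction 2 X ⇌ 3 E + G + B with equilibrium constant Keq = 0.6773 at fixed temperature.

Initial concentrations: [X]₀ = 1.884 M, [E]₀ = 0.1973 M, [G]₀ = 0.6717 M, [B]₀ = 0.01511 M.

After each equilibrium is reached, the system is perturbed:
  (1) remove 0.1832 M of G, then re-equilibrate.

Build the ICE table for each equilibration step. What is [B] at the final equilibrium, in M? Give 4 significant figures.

[B]_eq = 0.3981 M

Q₀ = 2.1961e-05 vs Keq = 0.6773 ⇒ Q<K, forward
Step 1:
                   X          E          G          B
  Initial      1.884     0.1973     0.6717    0.01511
  Change     -0.7384      1.108     0.3692     0.3692
  Equil        1.146      1.305      1.041     0.3843
  solve Keq expr → x = 0.3692; check Q = 0.6773
Then remove 0.1832 M of G.
Step 2:
                   X          E          G          B
  Initial      1.146      1.305     0.8577     0.3843
  Change    -0.02758    0.04137    0.01379    0.01379
  Equil        1.118      1.346     0.8715     0.3981
  solve Keq expr → x = 0.01379; check Q = 0.6773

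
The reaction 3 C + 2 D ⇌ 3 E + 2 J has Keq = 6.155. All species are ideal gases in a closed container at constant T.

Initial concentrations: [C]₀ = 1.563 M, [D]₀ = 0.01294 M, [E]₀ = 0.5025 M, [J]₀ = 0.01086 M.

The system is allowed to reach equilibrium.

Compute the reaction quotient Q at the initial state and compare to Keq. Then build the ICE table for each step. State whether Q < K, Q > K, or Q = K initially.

Q₀ = 0.02341; Q < K (proceeds forward)

Q₀ = 0.02341 vs Keq = 6.155 ⇒ Q<K, forward
Step 1:
                  C         D         E         J
  Initial     1.563   0.01294    0.5025   0.01086
  Change   -0.01681  -0.01121   0.01681   0.01121
  Equil       1.546  0.001731    0.5193   0.02207
  solve Keq expr → x = 0.005604; check Q = 6.155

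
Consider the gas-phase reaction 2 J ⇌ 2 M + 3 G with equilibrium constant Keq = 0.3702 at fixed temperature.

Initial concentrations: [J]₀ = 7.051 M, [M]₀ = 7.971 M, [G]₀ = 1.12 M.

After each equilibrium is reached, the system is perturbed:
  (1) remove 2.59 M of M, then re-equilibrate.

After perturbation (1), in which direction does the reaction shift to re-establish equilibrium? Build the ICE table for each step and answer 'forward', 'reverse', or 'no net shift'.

Direction: forward

Q₀ = 1.795 vs Keq = 0.3702 ⇒ Q>K, reverse
Step 1:
                    J           M           G
  Initial       7.051       7.971        1.12
  Change       0.2828     -0.2828     -0.4242
  Equil         7.334       7.688      0.6958
  solve Keq expr → x = -0.1414; check Q = 0.3702
Then remove 2.59 M of M.
Step 2:
                    J           M           G
  Initial       7.334       5.098      0.6958
  Change       -0.129       0.129      0.1935
  Equil         7.205       5.227      0.8893
  solve Keq expr → x = 0.0645; check Q = 0.3702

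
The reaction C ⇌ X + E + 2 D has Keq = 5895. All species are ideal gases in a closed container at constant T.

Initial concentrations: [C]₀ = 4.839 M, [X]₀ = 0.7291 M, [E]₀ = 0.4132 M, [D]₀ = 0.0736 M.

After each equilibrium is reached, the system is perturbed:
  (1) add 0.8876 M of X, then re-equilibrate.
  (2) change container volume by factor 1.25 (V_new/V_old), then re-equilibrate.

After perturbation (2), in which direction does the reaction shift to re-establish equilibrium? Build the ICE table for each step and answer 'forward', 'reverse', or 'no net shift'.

Direction: forward

Q₀ = 3.3725e-04 vs Keq = 5895 ⇒ Q<K, forward
Step 1:
                  C         X         E         D
  I           4.839    0.7291    0.4132    0.0736
  C          -4.485     4.485     4.485     8.969
  E          0.3543     5.214     4.898     9.043
  solve Keq expr → x = 4.485; check Q = 5895
Then add 0.8876 M of X.
Step 2:
                  C         X         E         D
  I          0.3543     6.101     4.898     9.043
  C          0.0453   -0.0453   -0.0453   -0.0906
  E          0.3996     6.056     4.853     8.952
  solve Keq expr → x = -0.0453; check Q = 5895
Then change container volume by factor 1.25 (V_new/V_old).
Step 3:
                  C         X         E         D
  I          0.3196     4.845     3.882     7.162
  C         -0.1326    0.1326    0.1326    0.2653
  E           0.187     4.978     4.015     7.427
  solve Keq expr → x = 0.1326; check Q = 5895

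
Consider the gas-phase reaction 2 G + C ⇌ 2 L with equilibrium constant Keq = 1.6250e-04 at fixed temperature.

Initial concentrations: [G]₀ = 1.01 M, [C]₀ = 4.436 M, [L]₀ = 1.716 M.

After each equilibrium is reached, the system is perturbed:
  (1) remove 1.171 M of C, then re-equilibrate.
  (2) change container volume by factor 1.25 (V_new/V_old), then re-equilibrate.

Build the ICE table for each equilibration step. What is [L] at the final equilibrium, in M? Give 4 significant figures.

Q₀ = 0.6507 vs Keq = 1.6250e-04 ⇒ Q>K, reverse
Step 1:
                  G         C         L
  I            1.01     4.436     1.716
  C           1.639    0.8193    -1.639
  E           2.649     5.255    0.0774
  solve Keq expr → x = -0.8193; check Q = 1.6250e-04
Then remove 1.171 M of C.
Step 2:
                  G         C         L
  I           2.649     4.084    0.0774
  C        0.008899   0.00445 -0.008899
  E           2.657     4.089    0.0685
  solve Keq expr → x = -0.00445; check Q = 1.6250e-04
Then change container volume by factor 1.25 (V_new/V_old).
Step 3:
                  G         C         L
  I           2.126     3.271    0.0548
  C        0.005634  0.002817 -0.005634
  E           2.132     3.274   0.04917
  solve Keq expr → x = -0.002817; check Q = 1.6250e-04

[L]_eq = 0.04917 M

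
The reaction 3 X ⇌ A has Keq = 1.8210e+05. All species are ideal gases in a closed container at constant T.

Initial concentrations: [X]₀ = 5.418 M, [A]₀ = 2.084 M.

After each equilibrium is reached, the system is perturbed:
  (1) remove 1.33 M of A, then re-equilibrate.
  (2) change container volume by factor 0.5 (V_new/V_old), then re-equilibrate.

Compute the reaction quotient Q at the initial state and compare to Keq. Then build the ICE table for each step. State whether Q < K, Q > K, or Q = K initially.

Q₀ = 0.0131; Q < K (proceeds forward)

Q₀ = 0.0131 vs Keq = 1.8210e+05 ⇒ Q<K, forward
Step 1:
                   X          A
  I            5.418      2.084
  C            -5.39      1.797
  E          0.02772      3.881
  solve Keq expr → x = 1.797; check Q = 1.8210e+05
Then remove 1.33 M of A.
Step 2:
                   X          A
  I          0.02772      2.551
  C        -0.003615   0.001205
  E          0.02411      2.552
  solve Keq expr → x = 0.001205; check Q = 1.8210e+05
Then change container volume by factor 0.5 (V_new/V_old).
Step 3:
                   X          A
  I          0.04822      5.104
  C         -0.01783   0.005944
  E          0.03039       5.11
  solve Keq expr → x = 0.005944; check Q = 1.8210e+05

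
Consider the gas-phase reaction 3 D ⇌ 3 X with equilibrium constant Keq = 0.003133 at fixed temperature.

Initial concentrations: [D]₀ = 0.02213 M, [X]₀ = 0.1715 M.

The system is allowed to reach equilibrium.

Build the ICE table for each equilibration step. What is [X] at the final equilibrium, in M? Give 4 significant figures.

Q₀ = 465.4 vs Keq = 0.003133 ⇒ Q>K, reverse
Step 1:
                    D           X
  I           0.02213      0.1715
  C            0.1468     -0.1468
  E            0.1689     0.02472
  solve Keq expr → x = -0.04893; check Q = 0.003133

[X]_eq = 0.02472 M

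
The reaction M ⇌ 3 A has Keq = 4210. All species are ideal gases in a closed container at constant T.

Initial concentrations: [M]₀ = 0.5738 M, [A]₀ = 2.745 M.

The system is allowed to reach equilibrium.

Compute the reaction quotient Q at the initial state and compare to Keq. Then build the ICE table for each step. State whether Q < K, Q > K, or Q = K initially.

Q₀ = 36.05 vs Keq = 4210 ⇒ Q<K, forward
Step 1:
                   M          A
  Initial     0.5738      2.745
  Change     -0.5535       1.66
  Equil      0.02031      4.405
  solve Keq expr → x = 0.5535; check Q = 4210

Q₀ = 36.05; Q < K (proceeds forward)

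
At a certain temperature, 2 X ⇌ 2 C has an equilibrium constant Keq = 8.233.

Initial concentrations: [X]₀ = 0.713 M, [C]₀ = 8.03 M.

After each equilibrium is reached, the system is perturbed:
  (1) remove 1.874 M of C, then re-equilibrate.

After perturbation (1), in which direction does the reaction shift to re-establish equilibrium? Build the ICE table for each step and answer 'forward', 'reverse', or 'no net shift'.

Direction: forward

Q₀ = 126.8 vs Keq = 8.233 ⇒ Q>K, reverse
Step 1:
                  X         C
  init        0.713      8.03
  Δ           1.547    -1.547
  eq           2.26     6.483
  solve Keq expr → x = -0.7733; check Q = 8.233
Then remove 1.874 M of C.
Step 2:
                  X         C
  init         2.26     4.609
  Δ         -0.4843    0.4843
  eq          1.775     5.094
  solve Keq expr → x = 0.2422; check Q = 8.233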